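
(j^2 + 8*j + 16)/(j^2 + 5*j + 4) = (j + 4)/(j + 1)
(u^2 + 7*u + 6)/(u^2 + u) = (u + 6)/u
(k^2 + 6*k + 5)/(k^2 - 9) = (k^2 + 6*k + 5)/(k^2 - 9)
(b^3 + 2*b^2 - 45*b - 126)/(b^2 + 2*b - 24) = (b^2 - 4*b - 21)/(b - 4)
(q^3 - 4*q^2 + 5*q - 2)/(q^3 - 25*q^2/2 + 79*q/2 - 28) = 2*(q^2 - 3*q + 2)/(2*q^2 - 23*q + 56)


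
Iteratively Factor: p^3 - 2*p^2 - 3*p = (p + 1)*(p^2 - 3*p) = (p - 3)*(p + 1)*(p)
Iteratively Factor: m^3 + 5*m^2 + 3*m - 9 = (m + 3)*(m^2 + 2*m - 3) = (m - 1)*(m + 3)*(m + 3)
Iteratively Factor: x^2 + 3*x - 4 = (x + 4)*(x - 1)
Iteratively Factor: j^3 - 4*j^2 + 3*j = (j - 3)*(j^2 - j) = j*(j - 3)*(j - 1)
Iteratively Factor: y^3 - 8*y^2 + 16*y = (y)*(y^2 - 8*y + 16) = y*(y - 4)*(y - 4)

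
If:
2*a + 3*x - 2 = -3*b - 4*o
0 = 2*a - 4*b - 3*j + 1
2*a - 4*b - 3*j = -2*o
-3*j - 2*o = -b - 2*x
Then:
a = -9*x/16 - 3/8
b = 1/4 - 5*x/8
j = 11*x/24 - 1/4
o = 1/2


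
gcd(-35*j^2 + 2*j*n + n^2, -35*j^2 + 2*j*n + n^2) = 35*j^2 - 2*j*n - n^2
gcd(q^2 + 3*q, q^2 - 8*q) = q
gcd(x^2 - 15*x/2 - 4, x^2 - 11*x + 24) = x - 8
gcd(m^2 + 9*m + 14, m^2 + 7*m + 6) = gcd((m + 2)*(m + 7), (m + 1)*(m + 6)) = 1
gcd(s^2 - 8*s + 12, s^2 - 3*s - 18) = s - 6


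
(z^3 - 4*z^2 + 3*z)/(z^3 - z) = (z - 3)/(z + 1)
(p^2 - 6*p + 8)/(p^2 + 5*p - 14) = (p - 4)/(p + 7)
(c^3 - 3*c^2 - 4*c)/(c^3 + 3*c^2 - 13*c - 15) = c*(c - 4)/(c^2 + 2*c - 15)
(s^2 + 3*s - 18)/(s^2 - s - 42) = (s - 3)/(s - 7)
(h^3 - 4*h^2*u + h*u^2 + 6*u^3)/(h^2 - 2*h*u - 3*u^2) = h - 2*u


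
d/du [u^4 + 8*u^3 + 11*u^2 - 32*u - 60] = 4*u^3 + 24*u^2 + 22*u - 32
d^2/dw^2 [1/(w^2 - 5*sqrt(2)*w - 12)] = 2*(w^2 - 5*sqrt(2)*w - (2*w - 5*sqrt(2))^2 - 12)/(-w^2 + 5*sqrt(2)*w + 12)^3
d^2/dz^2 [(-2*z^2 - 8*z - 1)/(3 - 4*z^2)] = 4*(64*z^3 + 60*z^2 + 144*z + 15)/(64*z^6 - 144*z^4 + 108*z^2 - 27)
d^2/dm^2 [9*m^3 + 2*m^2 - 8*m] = 54*m + 4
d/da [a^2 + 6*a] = 2*a + 6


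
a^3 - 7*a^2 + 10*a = a*(a - 5)*(a - 2)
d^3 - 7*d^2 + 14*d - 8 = (d - 4)*(d - 2)*(d - 1)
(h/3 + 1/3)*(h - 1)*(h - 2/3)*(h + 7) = h^4/3 + 19*h^3/9 - 17*h^2/9 - 19*h/9 + 14/9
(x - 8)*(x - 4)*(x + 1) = x^3 - 11*x^2 + 20*x + 32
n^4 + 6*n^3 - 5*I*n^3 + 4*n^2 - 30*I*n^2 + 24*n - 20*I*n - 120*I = (n + 6)*(n - 5*I)*(n - 2*I)*(n + 2*I)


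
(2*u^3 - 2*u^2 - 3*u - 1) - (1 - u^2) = 2*u^3 - u^2 - 3*u - 2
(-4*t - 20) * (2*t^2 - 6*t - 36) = -8*t^3 - 16*t^2 + 264*t + 720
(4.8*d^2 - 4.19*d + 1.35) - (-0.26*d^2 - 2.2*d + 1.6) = 5.06*d^2 - 1.99*d - 0.25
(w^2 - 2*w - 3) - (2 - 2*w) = w^2 - 5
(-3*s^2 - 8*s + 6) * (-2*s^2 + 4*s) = 6*s^4 + 4*s^3 - 44*s^2 + 24*s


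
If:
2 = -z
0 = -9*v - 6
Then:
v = -2/3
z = -2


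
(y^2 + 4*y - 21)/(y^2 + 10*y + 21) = (y - 3)/(y + 3)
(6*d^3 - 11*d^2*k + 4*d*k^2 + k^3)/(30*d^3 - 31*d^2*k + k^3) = (d - k)/(5*d - k)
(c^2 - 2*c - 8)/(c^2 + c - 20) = (c + 2)/(c + 5)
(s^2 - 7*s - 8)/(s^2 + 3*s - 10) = (s^2 - 7*s - 8)/(s^2 + 3*s - 10)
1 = 1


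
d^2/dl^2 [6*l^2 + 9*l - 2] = 12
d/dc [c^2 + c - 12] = 2*c + 1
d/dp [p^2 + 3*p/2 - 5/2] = 2*p + 3/2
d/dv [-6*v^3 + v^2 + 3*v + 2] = -18*v^2 + 2*v + 3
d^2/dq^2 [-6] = 0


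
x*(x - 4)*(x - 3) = x^3 - 7*x^2 + 12*x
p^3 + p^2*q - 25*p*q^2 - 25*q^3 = (p - 5*q)*(p + q)*(p + 5*q)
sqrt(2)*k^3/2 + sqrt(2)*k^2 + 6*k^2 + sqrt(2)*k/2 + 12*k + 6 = (k + 1)*(k + 6*sqrt(2))*(sqrt(2)*k/2 + sqrt(2)/2)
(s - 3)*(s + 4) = s^2 + s - 12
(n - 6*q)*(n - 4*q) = n^2 - 10*n*q + 24*q^2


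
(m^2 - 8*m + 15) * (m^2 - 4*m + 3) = m^4 - 12*m^3 + 50*m^2 - 84*m + 45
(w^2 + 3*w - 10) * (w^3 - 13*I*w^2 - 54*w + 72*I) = w^5 + 3*w^4 - 13*I*w^4 - 64*w^3 - 39*I*w^3 - 162*w^2 + 202*I*w^2 + 540*w + 216*I*w - 720*I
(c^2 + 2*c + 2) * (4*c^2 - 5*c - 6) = 4*c^4 + 3*c^3 - 8*c^2 - 22*c - 12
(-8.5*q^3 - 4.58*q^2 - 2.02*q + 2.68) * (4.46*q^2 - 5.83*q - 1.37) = -37.91*q^5 + 29.1282*q^4 + 29.3372*q^3 + 30.004*q^2 - 12.857*q - 3.6716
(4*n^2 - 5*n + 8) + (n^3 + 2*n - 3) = n^3 + 4*n^2 - 3*n + 5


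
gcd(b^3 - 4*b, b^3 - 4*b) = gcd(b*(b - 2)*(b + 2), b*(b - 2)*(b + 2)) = b^3 - 4*b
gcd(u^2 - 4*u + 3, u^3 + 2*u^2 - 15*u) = u - 3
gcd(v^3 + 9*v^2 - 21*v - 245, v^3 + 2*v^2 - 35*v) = v^2 + 2*v - 35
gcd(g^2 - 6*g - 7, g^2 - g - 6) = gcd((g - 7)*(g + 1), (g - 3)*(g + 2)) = 1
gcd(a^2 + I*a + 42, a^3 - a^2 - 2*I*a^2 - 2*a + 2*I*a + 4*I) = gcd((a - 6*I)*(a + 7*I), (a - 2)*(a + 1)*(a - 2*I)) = 1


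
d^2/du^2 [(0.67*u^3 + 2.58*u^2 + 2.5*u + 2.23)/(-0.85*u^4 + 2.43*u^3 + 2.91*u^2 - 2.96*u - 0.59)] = (-0.96815*u^9 - 11.1843*u^8 + 0.355470000000054*u^7 + 40.239578*u^6 + 143.755374*u^5 - 218.876946*u^4 - 438.248814*u^3 - 80.252514*u^2 + 68.9142*u - 39.798306)/(0.614125*u^12 - 5.267025*u^11 + 8.75007*u^10 + 28.130523*u^9 - 65.360577*u^8 - 60.538167*u^7 + 124.98168*u^6 + 45.263706*u^5 - 86.075088*u^4 - 7.09545700000001*u^3 + 12.469119*u^2 + 3.091128*u + 0.205379)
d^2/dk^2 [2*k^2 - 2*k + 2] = 4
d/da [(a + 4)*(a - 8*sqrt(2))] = 2*a - 8*sqrt(2) + 4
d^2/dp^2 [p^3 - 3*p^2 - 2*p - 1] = 6*p - 6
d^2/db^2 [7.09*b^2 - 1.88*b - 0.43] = 14.1800000000000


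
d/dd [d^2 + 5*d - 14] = 2*d + 5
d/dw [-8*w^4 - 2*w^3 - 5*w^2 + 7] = 2*w*(-16*w^2 - 3*w - 5)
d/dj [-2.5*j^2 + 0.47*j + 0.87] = 0.47 - 5.0*j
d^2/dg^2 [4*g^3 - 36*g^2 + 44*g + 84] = 24*g - 72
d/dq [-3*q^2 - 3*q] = -6*q - 3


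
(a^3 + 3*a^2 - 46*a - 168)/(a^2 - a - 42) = a + 4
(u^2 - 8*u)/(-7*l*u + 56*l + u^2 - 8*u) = u/(-7*l + u)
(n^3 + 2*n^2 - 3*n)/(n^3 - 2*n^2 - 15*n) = (n - 1)/(n - 5)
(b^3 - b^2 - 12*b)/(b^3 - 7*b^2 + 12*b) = (b + 3)/(b - 3)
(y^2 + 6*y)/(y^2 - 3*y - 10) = y*(y + 6)/(y^2 - 3*y - 10)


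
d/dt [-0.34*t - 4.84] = -0.340000000000000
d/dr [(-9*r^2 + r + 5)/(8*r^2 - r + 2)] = (r^2 - 116*r + 7)/(64*r^4 - 16*r^3 + 33*r^2 - 4*r + 4)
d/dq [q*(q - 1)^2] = (q - 1)*(3*q - 1)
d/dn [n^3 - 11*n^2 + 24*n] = 3*n^2 - 22*n + 24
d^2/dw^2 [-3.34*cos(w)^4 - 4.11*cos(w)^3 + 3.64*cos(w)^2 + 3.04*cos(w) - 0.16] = 53.44*cos(w)^4 + 36.99*cos(w)^3 - 54.64*cos(w)^2 - 27.7*cos(w) + 7.28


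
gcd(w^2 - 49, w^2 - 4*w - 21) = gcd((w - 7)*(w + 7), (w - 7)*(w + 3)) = w - 7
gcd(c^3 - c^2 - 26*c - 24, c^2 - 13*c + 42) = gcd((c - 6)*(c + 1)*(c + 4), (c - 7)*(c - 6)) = c - 6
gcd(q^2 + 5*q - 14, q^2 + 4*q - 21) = q + 7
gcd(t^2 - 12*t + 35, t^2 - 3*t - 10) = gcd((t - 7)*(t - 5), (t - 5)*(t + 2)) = t - 5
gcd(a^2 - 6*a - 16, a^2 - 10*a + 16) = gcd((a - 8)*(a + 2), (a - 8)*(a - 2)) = a - 8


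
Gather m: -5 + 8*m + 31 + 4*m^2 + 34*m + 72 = 4*m^2 + 42*m + 98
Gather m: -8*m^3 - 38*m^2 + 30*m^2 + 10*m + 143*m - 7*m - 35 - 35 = -8*m^3 - 8*m^2 + 146*m - 70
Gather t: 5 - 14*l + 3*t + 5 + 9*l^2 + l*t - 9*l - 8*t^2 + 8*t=9*l^2 - 23*l - 8*t^2 + t*(l + 11) + 10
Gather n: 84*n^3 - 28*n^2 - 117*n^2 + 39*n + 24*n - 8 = 84*n^3 - 145*n^2 + 63*n - 8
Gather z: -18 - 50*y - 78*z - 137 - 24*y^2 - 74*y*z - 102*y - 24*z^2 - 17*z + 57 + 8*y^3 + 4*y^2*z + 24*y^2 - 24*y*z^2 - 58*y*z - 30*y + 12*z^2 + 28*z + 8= 8*y^3 - 182*y + z^2*(-24*y - 12) + z*(4*y^2 - 132*y - 67) - 90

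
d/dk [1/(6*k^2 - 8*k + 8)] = (2 - 3*k)/(3*k^2 - 4*k + 4)^2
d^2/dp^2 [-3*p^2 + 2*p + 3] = -6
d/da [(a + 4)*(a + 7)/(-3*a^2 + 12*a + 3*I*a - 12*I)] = ((-2*a - 11)*(a^2 - 4*a - I*a + 4*I) - (a + 4)*(a + 7)*(-2*a + 4 + I))/(3*(a^2 - 4*a - I*a + 4*I)^2)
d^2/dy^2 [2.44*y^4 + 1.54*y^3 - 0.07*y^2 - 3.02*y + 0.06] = 29.28*y^2 + 9.24*y - 0.14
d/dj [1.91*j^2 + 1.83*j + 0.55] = 3.82*j + 1.83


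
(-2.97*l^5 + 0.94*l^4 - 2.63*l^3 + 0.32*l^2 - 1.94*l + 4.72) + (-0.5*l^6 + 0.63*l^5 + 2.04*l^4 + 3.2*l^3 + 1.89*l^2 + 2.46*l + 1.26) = -0.5*l^6 - 2.34*l^5 + 2.98*l^4 + 0.57*l^3 + 2.21*l^2 + 0.52*l + 5.98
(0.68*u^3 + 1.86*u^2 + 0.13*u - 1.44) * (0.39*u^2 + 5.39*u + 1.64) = 0.2652*u^5 + 4.3906*u^4 + 11.1913*u^3 + 3.1895*u^2 - 7.5484*u - 2.3616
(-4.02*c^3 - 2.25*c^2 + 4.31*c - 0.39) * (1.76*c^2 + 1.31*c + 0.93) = -7.0752*c^5 - 9.2262*c^4 + 0.8995*c^3 + 2.8672*c^2 + 3.4974*c - 0.3627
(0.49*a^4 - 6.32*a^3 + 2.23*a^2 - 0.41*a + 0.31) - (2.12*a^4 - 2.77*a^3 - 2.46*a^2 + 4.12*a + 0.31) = -1.63*a^4 - 3.55*a^3 + 4.69*a^2 - 4.53*a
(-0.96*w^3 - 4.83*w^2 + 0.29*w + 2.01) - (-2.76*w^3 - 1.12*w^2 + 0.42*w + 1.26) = 1.8*w^3 - 3.71*w^2 - 0.13*w + 0.75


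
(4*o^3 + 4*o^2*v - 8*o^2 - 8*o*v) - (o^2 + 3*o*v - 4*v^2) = 4*o^3 + 4*o^2*v - 9*o^2 - 11*o*v + 4*v^2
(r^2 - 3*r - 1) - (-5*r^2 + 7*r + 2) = 6*r^2 - 10*r - 3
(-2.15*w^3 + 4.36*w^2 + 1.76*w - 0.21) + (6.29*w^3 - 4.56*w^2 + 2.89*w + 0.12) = 4.14*w^3 - 0.199999999999999*w^2 + 4.65*w - 0.09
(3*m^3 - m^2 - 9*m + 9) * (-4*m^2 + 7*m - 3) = -12*m^5 + 25*m^4 + 20*m^3 - 96*m^2 + 90*m - 27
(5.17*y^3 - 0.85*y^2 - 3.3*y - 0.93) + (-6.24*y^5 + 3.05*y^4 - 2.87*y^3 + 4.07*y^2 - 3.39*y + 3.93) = -6.24*y^5 + 3.05*y^4 + 2.3*y^3 + 3.22*y^2 - 6.69*y + 3.0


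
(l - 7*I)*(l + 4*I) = l^2 - 3*I*l + 28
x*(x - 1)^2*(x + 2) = x^4 - 3*x^2 + 2*x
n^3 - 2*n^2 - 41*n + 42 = (n - 7)*(n - 1)*(n + 6)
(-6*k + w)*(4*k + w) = -24*k^2 - 2*k*w + w^2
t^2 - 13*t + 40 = (t - 8)*(t - 5)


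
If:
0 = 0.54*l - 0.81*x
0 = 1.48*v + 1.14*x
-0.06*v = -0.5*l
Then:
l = 0.00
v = 0.00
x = 0.00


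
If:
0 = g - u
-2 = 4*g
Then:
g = -1/2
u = -1/2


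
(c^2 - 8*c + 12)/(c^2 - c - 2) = (c - 6)/(c + 1)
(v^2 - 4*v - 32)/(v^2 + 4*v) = (v - 8)/v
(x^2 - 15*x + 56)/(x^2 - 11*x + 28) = (x - 8)/(x - 4)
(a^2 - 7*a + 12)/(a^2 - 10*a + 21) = (a - 4)/(a - 7)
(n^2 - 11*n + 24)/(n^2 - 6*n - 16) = (n - 3)/(n + 2)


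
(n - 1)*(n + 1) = n^2 - 1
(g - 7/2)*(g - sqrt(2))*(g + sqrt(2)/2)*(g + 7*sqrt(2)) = g^4 - 7*g^3/2 + 13*sqrt(2)*g^3/2 - 91*sqrt(2)*g^2/4 - 8*g^2 - 7*sqrt(2)*g + 28*g + 49*sqrt(2)/2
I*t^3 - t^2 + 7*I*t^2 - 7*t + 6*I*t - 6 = (t + 6)*(t + I)*(I*t + I)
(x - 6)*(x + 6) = x^2 - 36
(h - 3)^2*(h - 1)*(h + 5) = h^4 - 2*h^3 - 20*h^2 + 66*h - 45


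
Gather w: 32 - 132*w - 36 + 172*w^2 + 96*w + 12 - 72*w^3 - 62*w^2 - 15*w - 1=-72*w^3 + 110*w^2 - 51*w + 7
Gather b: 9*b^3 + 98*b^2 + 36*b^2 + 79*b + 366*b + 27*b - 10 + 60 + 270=9*b^3 + 134*b^2 + 472*b + 320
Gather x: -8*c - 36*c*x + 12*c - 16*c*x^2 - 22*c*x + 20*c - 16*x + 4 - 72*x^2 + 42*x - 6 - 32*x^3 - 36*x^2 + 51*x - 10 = 24*c - 32*x^3 + x^2*(-16*c - 108) + x*(77 - 58*c) - 12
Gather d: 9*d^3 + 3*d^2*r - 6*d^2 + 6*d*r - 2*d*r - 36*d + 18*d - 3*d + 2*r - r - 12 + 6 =9*d^3 + d^2*(3*r - 6) + d*(4*r - 21) + r - 6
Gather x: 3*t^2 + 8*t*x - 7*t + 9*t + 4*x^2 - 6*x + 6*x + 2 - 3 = 3*t^2 + 8*t*x + 2*t + 4*x^2 - 1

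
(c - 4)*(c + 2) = c^2 - 2*c - 8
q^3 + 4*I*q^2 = q^2*(q + 4*I)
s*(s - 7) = s^2 - 7*s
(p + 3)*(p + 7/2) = p^2 + 13*p/2 + 21/2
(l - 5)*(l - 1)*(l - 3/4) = l^3 - 27*l^2/4 + 19*l/2 - 15/4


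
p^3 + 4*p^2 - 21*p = p*(p - 3)*(p + 7)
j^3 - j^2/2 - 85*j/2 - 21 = (j - 7)*(j + 1/2)*(j + 6)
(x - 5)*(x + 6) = x^2 + x - 30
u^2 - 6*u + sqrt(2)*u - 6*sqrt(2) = (u - 6)*(u + sqrt(2))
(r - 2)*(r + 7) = r^2 + 5*r - 14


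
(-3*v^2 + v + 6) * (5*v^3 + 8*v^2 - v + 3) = -15*v^5 - 19*v^4 + 41*v^3 + 38*v^2 - 3*v + 18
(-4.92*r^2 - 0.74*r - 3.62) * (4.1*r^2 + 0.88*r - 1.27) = -20.172*r^4 - 7.3636*r^3 - 9.2448*r^2 - 2.2458*r + 4.5974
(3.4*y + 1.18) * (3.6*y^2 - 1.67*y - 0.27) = 12.24*y^3 - 1.43*y^2 - 2.8886*y - 0.3186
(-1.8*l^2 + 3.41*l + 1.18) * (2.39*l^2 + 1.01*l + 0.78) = -4.302*l^4 + 6.3319*l^3 + 4.8603*l^2 + 3.8516*l + 0.9204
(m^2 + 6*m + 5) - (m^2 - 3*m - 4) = 9*m + 9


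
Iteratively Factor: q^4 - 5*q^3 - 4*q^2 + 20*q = (q + 2)*(q^3 - 7*q^2 + 10*q) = (q - 5)*(q + 2)*(q^2 - 2*q) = q*(q - 5)*(q + 2)*(q - 2)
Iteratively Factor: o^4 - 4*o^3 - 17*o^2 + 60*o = (o - 5)*(o^3 + o^2 - 12*o) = (o - 5)*(o - 3)*(o^2 + 4*o) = (o - 5)*(o - 3)*(o + 4)*(o)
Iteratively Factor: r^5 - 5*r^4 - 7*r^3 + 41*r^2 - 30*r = (r)*(r^4 - 5*r^3 - 7*r^2 + 41*r - 30) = r*(r + 3)*(r^3 - 8*r^2 + 17*r - 10) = r*(r - 5)*(r + 3)*(r^2 - 3*r + 2) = r*(r - 5)*(r - 2)*(r + 3)*(r - 1)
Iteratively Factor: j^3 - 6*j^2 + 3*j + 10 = (j - 5)*(j^2 - j - 2) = (j - 5)*(j - 2)*(j + 1)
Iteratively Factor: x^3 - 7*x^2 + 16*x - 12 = (x - 3)*(x^2 - 4*x + 4) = (x - 3)*(x - 2)*(x - 2)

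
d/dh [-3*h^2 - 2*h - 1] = -6*h - 2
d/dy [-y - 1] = -1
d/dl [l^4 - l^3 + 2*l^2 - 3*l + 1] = 4*l^3 - 3*l^2 + 4*l - 3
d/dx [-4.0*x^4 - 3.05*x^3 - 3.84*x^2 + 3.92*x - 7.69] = -16.0*x^3 - 9.15*x^2 - 7.68*x + 3.92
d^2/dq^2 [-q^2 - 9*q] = -2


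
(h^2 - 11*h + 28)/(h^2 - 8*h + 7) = (h - 4)/(h - 1)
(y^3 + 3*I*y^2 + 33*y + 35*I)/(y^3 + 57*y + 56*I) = (y - 5*I)/(y - 8*I)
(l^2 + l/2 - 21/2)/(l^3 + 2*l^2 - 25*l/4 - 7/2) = 2*(l - 3)/(2*l^2 - 3*l - 2)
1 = 1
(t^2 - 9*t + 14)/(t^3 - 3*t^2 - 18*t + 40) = (t - 7)/(t^2 - t - 20)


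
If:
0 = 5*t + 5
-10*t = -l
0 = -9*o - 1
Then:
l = -10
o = -1/9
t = -1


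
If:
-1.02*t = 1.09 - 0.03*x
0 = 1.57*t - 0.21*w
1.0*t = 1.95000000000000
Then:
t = 1.95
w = 14.58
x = 102.63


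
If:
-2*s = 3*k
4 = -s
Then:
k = 8/3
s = -4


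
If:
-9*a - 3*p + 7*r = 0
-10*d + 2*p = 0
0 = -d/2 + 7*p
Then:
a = 7*r/9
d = 0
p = 0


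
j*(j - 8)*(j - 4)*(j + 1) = j^4 - 11*j^3 + 20*j^2 + 32*j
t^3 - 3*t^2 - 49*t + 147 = (t - 7)*(t - 3)*(t + 7)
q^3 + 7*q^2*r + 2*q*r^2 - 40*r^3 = (q - 2*r)*(q + 4*r)*(q + 5*r)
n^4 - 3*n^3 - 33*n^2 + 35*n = n*(n - 7)*(n - 1)*(n + 5)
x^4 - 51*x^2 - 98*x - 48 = (x - 8)*(x + 1)^2*(x + 6)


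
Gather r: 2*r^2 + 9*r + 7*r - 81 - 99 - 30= 2*r^2 + 16*r - 210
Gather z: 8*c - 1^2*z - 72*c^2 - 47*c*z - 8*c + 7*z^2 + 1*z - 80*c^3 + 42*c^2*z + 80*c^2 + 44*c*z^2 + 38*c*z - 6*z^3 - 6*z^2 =-80*c^3 + 8*c^2 - 6*z^3 + z^2*(44*c + 1) + z*(42*c^2 - 9*c)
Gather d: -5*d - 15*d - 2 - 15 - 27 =-20*d - 44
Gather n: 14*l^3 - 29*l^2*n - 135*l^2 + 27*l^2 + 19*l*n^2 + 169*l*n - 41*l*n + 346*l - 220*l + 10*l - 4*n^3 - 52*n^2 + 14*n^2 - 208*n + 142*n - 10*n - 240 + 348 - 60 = 14*l^3 - 108*l^2 + 136*l - 4*n^3 + n^2*(19*l - 38) + n*(-29*l^2 + 128*l - 76) + 48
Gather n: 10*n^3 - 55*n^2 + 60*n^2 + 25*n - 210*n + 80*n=10*n^3 + 5*n^2 - 105*n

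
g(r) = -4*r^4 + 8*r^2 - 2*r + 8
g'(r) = -16*r^3 + 16*r - 2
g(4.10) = -996.02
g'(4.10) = -1039.14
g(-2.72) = -146.32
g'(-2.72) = 276.46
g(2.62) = -130.80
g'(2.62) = -247.84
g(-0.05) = 8.12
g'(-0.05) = -2.80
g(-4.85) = -2007.35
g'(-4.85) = 1745.75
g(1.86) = -15.92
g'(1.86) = -75.20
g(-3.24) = -342.34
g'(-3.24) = 490.36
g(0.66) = 9.41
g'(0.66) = 3.96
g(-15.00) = -200662.00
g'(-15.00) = 53758.00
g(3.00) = -250.00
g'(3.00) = -386.00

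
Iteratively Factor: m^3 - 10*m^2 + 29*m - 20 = (m - 1)*(m^2 - 9*m + 20) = (m - 5)*(m - 1)*(m - 4)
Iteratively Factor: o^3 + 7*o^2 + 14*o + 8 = (o + 2)*(o^2 + 5*o + 4) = (o + 1)*(o + 2)*(o + 4)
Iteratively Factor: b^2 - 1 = (b - 1)*(b + 1)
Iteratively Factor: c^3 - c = (c + 1)*(c^2 - c) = c*(c + 1)*(c - 1)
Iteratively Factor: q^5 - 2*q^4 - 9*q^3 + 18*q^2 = (q)*(q^4 - 2*q^3 - 9*q^2 + 18*q) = q*(q - 2)*(q^3 - 9*q) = q*(q - 2)*(q + 3)*(q^2 - 3*q) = q^2*(q - 2)*(q + 3)*(q - 3)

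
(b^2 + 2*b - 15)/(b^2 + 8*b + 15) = (b - 3)/(b + 3)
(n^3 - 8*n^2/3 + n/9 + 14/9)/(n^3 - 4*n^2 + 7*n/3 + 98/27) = 3*(n - 1)/(3*n - 7)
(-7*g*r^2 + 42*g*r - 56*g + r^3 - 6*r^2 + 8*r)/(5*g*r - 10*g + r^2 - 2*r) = (-7*g*r + 28*g + r^2 - 4*r)/(5*g + r)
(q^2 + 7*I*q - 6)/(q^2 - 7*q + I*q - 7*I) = (q + 6*I)/(q - 7)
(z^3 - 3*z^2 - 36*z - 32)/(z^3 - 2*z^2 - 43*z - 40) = (z + 4)/(z + 5)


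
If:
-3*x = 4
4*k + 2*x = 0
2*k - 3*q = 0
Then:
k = 2/3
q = 4/9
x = -4/3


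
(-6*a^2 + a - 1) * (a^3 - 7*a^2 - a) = -6*a^5 + 43*a^4 - 2*a^3 + 6*a^2 + a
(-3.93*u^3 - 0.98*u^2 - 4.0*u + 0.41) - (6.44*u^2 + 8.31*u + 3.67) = -3.93*u^3 - 7.42*u^2 - 12.31*u - 3.26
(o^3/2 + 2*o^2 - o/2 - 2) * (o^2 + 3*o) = o^5/2 + 7*o^4/2 + 11*o^3/2 - 7*o^2/2 - 6*o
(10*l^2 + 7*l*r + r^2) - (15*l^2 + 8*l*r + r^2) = -5*l^2 - l*r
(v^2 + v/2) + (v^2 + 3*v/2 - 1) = 2*v^2 + 2*v - 1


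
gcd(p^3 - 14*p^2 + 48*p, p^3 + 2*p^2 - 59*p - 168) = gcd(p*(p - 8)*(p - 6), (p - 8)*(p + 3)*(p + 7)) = p - 8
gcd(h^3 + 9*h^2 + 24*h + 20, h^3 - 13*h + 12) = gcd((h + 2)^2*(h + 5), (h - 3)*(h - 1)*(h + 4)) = 1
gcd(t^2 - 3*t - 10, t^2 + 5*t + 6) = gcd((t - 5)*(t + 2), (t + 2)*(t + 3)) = t + 2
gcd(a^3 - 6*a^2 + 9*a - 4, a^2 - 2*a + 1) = a^2 - 2*a + 1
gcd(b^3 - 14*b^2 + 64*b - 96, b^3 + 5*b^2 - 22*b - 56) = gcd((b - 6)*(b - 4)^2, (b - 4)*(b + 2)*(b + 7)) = b - 4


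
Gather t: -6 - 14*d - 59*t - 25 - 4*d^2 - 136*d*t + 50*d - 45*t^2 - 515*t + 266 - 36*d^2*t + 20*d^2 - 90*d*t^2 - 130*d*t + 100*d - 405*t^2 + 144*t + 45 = 16*d^2 + 136*d + t^2*(-90*d - 450) + t*(-36*d^2 - 266*d - 430) + 280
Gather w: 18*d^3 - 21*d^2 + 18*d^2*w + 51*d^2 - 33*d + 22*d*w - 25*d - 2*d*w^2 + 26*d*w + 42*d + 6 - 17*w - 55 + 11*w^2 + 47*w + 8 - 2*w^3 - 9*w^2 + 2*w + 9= 18*d^3 + 30*d^2 - 16*d - 2*w^3 + w^2*(2 - 2*d) + w*(18*d^2 + 48*d + 32) - 32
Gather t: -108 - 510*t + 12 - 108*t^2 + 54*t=-108*t^2 - 456*t - 96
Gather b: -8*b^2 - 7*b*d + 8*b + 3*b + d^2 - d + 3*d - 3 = -8*b^2 + b*(11 - 7*d) + d^2 + 2*d - 3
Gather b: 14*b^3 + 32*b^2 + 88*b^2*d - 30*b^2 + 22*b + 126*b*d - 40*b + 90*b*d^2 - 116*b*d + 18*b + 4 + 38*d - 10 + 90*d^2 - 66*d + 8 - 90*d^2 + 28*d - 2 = 14*b^3 + b^2*(88*d + 2) + b*(90*d^2 + 10*d)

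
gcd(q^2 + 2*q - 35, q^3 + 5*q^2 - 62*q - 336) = q + 7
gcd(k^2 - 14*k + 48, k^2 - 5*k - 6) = k - 6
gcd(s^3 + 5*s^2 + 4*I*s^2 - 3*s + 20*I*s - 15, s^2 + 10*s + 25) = s + 5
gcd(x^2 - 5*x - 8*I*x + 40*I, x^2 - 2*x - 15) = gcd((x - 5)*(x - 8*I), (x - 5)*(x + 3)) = x - 5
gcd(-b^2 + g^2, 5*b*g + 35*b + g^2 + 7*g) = 1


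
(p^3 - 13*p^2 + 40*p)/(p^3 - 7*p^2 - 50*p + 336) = p*(p - 5)/(p^2 + p - 42)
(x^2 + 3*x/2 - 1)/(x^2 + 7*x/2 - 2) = (x + 2)/(x + 4)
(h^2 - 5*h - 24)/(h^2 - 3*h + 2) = (h^2 - 5*h - 24)/(h^2 - 3*h + 2)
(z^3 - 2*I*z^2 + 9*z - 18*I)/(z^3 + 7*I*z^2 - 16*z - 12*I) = (z^2 - 5*I*z - 6)/(z^2 + 4*I*z - 4)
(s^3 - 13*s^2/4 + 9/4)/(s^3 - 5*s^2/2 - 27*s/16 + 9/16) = 4*(s - 1)/(4*s - 1)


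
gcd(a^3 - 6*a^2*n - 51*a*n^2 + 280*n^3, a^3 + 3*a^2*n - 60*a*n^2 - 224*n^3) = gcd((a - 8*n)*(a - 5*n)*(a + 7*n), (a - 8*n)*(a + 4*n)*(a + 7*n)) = a^2 - a*n - 56*n^2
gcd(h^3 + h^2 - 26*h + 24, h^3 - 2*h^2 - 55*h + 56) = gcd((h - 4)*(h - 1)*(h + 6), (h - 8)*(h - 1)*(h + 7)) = h - 1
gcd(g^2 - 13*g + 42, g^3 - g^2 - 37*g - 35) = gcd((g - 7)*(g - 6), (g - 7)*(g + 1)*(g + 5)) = g - 7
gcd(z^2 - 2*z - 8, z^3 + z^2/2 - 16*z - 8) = z - 4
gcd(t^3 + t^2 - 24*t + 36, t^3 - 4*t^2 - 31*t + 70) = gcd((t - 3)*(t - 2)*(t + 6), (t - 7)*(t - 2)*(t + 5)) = t - 2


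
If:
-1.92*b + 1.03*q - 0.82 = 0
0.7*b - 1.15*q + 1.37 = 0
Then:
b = 0.31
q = 1.38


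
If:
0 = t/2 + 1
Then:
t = -2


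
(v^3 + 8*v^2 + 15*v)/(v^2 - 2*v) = (v^2 + 8*v + 15)/(v - 2)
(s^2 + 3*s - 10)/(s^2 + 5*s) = (s - 2)/s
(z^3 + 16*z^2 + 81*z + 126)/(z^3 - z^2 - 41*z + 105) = (z^2 + 9*z + 18)/(z^2 - 8*z + 15)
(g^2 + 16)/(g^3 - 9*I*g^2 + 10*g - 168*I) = (g - 4*I)/(g^2 - 13*I*g - 42)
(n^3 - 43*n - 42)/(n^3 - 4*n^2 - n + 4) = (n^2 - n - 42)/(n^2 - 5*n + 4)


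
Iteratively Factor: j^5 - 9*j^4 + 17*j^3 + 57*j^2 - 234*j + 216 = (j + 3)*(j^4 - 12*j^3 + 53*j^2 - 102*j + 72) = (j - 4)*(j + 3)*(j^3 - 8*j^2 + 21*j - 18) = (j - 4)*(j - 3)*(j + 3)*(j^2 - 5*j + 6) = (j - 4)*(j - 3)*(j - 2)*(j + 3)*(j - 3)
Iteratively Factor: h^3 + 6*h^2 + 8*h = (h + 4)*(h^2 + 2*h) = (h + 2)*(h + 4)*(h)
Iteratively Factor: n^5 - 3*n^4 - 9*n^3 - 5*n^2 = (n)*(n^4 - 3*n^3 - 9*n^2 - 5*n) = n*(n + 1)*(n^3 - 4*n^2 - 5*n) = n*(n + 1)^2*(n^2 - 5*n) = n*(n - 5)*(n + 1)^2*(n)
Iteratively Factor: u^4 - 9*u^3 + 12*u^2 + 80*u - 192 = (u - 4)*(u^3 - 5*u^2 - 8*u + 48) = (u - 4)^2*(u^2 - u - 12) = (u - 4)^2*(u + 3)*(u - 4)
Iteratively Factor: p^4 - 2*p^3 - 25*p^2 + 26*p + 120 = (p - 5)*(p^3 + 3*p^2 - 10*p - 24) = (p - 5)*(p - 3)*(p^2 + 6*p + 8) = (p - 5)*(p - 3)*(p + 4)*(p + 2)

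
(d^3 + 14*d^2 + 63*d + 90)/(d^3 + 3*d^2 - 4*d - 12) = (d^2 + 11*d + 30)/(d^2 - 4)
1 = 1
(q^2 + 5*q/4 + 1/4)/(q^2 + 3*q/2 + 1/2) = (4*q + 1)/(2*(2*q + 1))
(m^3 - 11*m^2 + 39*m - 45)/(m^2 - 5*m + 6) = (m^2 - 8*m + 15)/(m - 2)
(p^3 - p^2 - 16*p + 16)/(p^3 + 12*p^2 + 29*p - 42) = (p^2 - 16)/(p^2 + 13*p + 42)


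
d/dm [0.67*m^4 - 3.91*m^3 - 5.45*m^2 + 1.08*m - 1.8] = 2.68*m^3 - 11.73*m^2 - 10.9*m + 1.08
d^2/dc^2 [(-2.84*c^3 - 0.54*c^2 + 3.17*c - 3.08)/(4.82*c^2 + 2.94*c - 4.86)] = (1.70530256582424e-13*c^4 - 19.552904*c^3 - 261.758064*c^2 - 218.807064*c - 132.46452)/(111.980168*c^6 + 204.909768*c^5 - 213.741936*c^4 - 387.808344*c^3 + 215.515728*c^2 + 208.324872*c - 114.791256)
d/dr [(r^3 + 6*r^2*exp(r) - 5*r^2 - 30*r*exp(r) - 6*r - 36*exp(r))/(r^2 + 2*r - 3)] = (6*r^4*exp(r) + r^4 - 18*r^3*exp(r) + 4*r^3 - 72*r^2*exp(r) - 13*r^2 + 54*r*exp(r) + 30*r + 270*exp(r) + 18)/(r^4 + 4*r^3 - 2*r^2 - 12*r + 9)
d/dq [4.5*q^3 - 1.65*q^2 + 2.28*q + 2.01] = 13.5*q^2 - 3.3*q + 2.28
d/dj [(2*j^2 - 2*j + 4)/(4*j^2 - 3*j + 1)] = 2*(j^2 - 14*j + 5)/(16*j^4 - 24*j^3 + 17*j^2 - 6*j + 1)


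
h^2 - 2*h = h*(h - 2)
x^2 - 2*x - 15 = (x - 5)*(x + 3)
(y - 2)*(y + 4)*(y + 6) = y^3 + 8*y^2 + 4*y - 48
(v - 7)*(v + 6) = v^2 - v - 42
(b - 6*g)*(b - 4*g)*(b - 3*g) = b^3 - 13*b^2*g + 54*b*g^2 - 72*g^3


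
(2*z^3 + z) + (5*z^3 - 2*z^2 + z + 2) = 7*z^3 - 2*z^2 + 2*z + 2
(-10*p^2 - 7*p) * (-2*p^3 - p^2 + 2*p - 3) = 20*p^5 + 24*p^4 - 13*p^3 + 16*p^2 + 21*p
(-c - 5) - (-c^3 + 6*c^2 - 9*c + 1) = c^3 - 6*c^2 + 8*c - 6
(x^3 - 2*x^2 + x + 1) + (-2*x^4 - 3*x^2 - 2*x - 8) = -2*x^4 + x^3 - 5*x^2 - x - 7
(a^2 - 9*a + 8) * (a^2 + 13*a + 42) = a^4 + 4*a^3 - 67*a^2 - 274*a + 336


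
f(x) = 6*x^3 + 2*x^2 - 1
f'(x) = 18*x^2 + 4*x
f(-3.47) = -227.61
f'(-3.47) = 202.86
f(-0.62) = -1.66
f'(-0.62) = 4.44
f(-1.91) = -35.51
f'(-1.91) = 58.03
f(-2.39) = -71.49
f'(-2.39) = 93.26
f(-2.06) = -44.96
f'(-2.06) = 68.14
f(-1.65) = -22.51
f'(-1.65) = 42.40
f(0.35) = -0.50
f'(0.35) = 3.60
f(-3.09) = -158.93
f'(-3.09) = 159.51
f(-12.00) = -10081.00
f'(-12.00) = 2544.00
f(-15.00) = -19801.00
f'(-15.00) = 3990.00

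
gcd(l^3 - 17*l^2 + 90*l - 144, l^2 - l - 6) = l - 3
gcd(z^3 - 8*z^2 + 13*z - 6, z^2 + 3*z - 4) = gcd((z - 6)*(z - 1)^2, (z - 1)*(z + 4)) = z - 1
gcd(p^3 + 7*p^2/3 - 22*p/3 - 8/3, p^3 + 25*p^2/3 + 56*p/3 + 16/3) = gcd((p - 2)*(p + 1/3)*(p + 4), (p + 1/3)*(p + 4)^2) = p^2 + 13*p/3 + 4/3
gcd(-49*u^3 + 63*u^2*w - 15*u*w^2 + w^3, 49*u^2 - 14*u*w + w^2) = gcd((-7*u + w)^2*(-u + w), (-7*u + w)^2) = 49*u^2 - 14*u*w + w^2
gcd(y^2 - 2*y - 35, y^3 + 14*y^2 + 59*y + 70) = y + 5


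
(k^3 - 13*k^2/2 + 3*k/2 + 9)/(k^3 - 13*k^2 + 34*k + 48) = (k - 3/2)/(k - 8)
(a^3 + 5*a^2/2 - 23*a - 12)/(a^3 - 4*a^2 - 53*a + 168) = (a^3 + 5*a^2/2 - 23*a - 12)/(a^3 - 4*a^2 - 53*a + 168)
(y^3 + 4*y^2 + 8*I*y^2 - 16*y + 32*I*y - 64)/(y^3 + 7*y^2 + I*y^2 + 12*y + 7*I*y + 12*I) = (y^2 + 8*I*y - 16)/(y^2 + y*(3 + I) + 3*I)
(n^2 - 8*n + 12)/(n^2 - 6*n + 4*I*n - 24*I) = (n - 2)/(n + 4*I)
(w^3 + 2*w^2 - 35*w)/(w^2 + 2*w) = (w^2 + 2*w - 35)/(w + 2)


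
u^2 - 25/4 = (u - 5/2)*(u + 5/2)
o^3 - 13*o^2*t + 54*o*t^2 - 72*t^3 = (o - 6*t)*(o - 4*t)*(o - 3*t)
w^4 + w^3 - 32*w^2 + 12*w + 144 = (w - 4)*(w - 3)*(w + 2)*(w + 6)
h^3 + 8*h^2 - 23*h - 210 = (h - 5)*(h + 6)*(h + 7)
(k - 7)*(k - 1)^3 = k^4 - 10*k^3 + 24*k^2 - 22*k + 7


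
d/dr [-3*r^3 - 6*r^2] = 3*r*(-3*r - 4)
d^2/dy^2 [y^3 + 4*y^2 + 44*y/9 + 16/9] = 6*y + 8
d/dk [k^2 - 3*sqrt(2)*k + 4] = 2*k - 3*sqrt(2)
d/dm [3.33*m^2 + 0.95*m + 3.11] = 6.66*m + 0.95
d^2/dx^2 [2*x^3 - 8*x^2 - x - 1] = 12*x - 16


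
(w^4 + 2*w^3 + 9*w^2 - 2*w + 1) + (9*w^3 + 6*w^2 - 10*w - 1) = w^4 + 11*w^3 + 15*w^2 - 12*w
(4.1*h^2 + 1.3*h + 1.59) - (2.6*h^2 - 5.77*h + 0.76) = 1.5*h^2 + 7.07*h + 0.83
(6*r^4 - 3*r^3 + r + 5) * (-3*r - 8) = -18*r^5 - 39*r^4 + 24*r^3 - 3*r^2 - 23*r - 40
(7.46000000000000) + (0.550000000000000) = 8.01000000000000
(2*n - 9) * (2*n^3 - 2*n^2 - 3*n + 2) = 4*n^4 - 22*n^3 + 12*n^2 + 31*n - 18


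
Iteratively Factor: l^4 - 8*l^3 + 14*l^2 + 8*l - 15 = (l - 1)*(l^3 - 7*l^2 + 7*l + 15) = (l - 5)*(l - 1)*(l^2 - 2*l - 3) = (l - 5)*(l - 3)*(l - 1)*(l + 1)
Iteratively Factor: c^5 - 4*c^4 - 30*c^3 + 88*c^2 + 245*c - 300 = (c + 4)*(c^4 - 8*c^3 + 2*c^2 + 80*c - 75) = (c - 5)*(c + 4)*(c^3 - 3*c^2 - 13*c + 15) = (c - 5)^2*(c + 4)*(c^2 + 2*c - 3) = (c - 5)^2*(c + 3)*(c + 4)*(c - 1)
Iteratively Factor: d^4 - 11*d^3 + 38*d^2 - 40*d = (d - 2)*(d^3 - 9*d^2 + 20*d) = (d - 5)*(d - 2)*(d^2 - 4*d) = (d - 5)*(d - 4)*(d - 2)*(d)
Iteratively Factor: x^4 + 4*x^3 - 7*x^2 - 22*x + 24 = (x + 4)*(x^3 - 7*x + 6) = (x - 2)*(x + 4)*(x^2 + 2*x - 3) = (x - 2)*(x - 1)*(x + 4)*(x + 3)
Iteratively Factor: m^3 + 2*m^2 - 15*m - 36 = (m - 4)*(m^2 + 6*m + 9) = (m - 4)*(m + 3)*(m + 3)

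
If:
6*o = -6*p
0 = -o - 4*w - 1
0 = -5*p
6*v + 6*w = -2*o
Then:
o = 0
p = 0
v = 1/4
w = -1/4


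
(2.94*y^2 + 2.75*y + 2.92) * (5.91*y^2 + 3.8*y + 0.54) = 17.3754*y^4 + 27.4245*y^3 + 29.2948*y^2 + 12.581*y + 1.5768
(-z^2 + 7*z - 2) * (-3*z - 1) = 3*z^3 - 20*z^2 - z + 2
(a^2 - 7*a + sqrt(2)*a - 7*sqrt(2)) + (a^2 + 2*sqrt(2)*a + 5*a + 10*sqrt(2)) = 2*a^2 - 2*a + 3*sqrt(2)*a + 3*sqrt(2)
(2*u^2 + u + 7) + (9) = 2*u^2 + u + 16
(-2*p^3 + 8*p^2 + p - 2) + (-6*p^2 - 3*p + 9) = -2*p^3 + 2*p^2 - 2*p + 7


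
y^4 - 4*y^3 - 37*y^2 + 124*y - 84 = (y - 7)*(y - 2)*(y - 1)*(y + 6)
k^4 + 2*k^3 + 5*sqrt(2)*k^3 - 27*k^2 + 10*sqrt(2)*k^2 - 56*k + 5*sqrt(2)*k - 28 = (k + 1)^2*(k - 2*sqrt(2))*(k + 7*sqrt(2))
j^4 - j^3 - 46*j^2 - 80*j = j*(j - 8)*(j + 2)*(j + 5)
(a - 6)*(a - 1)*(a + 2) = a^3 - 5*a^2 - 8*a + 12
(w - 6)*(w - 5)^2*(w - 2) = w^4 - 18*w^3 + 117*w^2 - 320*w + 300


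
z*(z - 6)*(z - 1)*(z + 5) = z^4 - 2*z^3 - 29*z^2 + 30*z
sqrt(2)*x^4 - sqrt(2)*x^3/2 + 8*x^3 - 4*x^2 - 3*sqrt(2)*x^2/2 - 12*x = x*(x - 3/2)*(x + 4*sqrt(2))*(sqrt(2)*x + sqrt(2))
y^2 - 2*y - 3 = (y - 3)*(y + 1)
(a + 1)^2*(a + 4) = a^3 + 6*a^2 + 9*a + 4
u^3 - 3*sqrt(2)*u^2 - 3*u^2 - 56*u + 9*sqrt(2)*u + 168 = (u - 3)*(u - 7*sqrt(2))*(u + 4*sqrt(2))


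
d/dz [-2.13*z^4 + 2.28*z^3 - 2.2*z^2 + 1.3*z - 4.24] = -8.52*z^3 + 6.84*z^2 - 4.4*z + 1.3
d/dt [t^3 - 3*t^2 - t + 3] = 3*t^2 - 6*t - 1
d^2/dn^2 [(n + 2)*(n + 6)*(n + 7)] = 6*n + 30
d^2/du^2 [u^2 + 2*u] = 2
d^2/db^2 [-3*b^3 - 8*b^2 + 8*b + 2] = -18*b - 16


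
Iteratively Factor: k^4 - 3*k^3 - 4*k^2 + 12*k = (k + 2)*(k^3 - 5*k^2 + 6*k) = k*(k + 2)*(k^2 - 5*k + 6) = k*(k - 3)*(k + 2)*(k - 2)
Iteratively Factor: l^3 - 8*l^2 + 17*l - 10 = (l - 1)*(l^2 - 7*l + 10) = (l - 2)*(l - 1)*(l - 5)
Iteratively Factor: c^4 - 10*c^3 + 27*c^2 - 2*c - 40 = (c + 1)*(c^3 - 11*c^2 + 38*c - 40) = (c - 4)*(c + 1)*(c^2 - 7*c + 10) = (c - 5)*(c - 4)*(c + 1)*(c - 2)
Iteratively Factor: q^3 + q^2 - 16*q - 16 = (q - 4)*(q^2 + 5*q + 4) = (q - 4)*(q + 1)*(q + 4)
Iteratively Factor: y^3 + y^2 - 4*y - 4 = (y + 1)*(y^2 - 4) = (y - 2)*(y + 1)*(y + 2)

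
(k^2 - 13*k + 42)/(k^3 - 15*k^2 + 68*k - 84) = 1/(k - 2)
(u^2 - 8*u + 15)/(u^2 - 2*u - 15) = (u - 3)/(u + 3)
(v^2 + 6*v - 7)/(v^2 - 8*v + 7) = (v + 7)/(v - 7)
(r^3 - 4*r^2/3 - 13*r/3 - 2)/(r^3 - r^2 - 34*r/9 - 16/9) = 3*(r - 3)/(3*r - 8)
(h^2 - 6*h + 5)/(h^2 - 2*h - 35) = (-h^2 + 6*h - 5)/(-h^2 + 2*h + 35)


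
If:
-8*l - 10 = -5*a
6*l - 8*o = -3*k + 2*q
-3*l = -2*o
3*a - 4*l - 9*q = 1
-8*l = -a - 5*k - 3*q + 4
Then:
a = 398/281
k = -107/281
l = -205/562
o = -615/1124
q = 147/281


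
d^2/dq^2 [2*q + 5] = 0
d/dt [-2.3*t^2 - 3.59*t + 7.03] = -4.6*t - 3.59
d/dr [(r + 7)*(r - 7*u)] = 2*r - 7*u + 7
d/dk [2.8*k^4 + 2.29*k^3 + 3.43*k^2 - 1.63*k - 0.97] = 11.2*k^3 + 6.87*k^2 + 6.86*k - 1.63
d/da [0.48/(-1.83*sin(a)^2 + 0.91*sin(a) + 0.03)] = (1.7568*sin(a) - 0.4368)*cos(a)/(-1.83*sin(a)^2 + 0.91*sin(a) + 0.03)^2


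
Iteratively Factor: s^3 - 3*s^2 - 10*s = (s - 5)*(s^2 + 2*s) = (s - 5)*(s + 2)*(s)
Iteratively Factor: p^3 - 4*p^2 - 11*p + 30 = (p + 3)*(p^2 - 7*p + 10) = (p - 5)*(p + 3)*(p - 2)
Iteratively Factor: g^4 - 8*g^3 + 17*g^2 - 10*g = (g - 2)*(g^3 - 6*g^2 + 5*g) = (g - 2)*(g - 1)*(g^2 - 5*g) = (g - 5)*(g - 2)*(g - 1)*(g)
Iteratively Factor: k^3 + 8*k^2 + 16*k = (k + 4)*(k^2 + 4*k) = k*(k + 4)*(k + 4)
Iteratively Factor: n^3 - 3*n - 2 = (n + 1)*(n^2 - n - 2) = (n - 2)*(n + 1)*(n + 1)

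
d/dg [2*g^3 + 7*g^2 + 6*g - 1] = 6*g^2 + 14*g + 6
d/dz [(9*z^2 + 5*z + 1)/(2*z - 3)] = (18*z^2 - 54*z - 17)/(4*z^2 - 12*z + 9)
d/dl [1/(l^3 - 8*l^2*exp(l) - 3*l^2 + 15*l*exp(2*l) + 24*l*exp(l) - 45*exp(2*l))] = (8*l^2*exp(l) - 3*l^2 - 30*l*exp(2*l) - 8*l*exp(l) + 6*l + 75*exp(2*l) - 24*exp(l))/(l^3 - 8*l^2*exp(l) - 3*l^2 + 15*l*exp(2*l) + 24*l*exp(l) - 45*exp(2*l))^2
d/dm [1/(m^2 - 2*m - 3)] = 2*(1 - m)/(-m^2 + 2*m + 3)^2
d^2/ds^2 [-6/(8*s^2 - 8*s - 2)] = 24*(-4*s^2 + 4*s + 4*(2*s - 1)^2 + 1)/(-4*s^2 + 4*s + 1)^3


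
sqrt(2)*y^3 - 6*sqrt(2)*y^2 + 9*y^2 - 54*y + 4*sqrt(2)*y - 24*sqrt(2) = (y - 6)*(y + 4*sqrt(2))*(sqrt(2)*y + 1)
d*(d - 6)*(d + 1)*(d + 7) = d^4 + 2*d^3 - 41*d^2 - 42*d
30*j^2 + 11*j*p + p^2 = (5*j + p)*(6*j + p)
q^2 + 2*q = q*(q + 2)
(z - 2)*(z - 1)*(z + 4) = z^3 + z^2 - 10*z + 8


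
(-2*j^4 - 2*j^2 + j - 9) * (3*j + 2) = -6*j^5 - 4*j^4 - 6*j^3 - j^2 - 25*j - 18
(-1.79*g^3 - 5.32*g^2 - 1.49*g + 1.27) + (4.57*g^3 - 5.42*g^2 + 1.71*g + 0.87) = 2.78*g^3 - 10.74*g^2 + 0.22*g + 2.14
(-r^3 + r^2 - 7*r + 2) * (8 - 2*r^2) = 2*r^5 - 2*r^4 + 6*r^3 + 4*r^2 - 56*r + 16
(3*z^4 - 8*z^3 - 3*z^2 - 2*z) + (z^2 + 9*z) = 3*z^4 - 8*z^3 - 2*z^2 + 7*z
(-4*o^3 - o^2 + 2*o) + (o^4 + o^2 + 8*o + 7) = o^4 - 4*o^3 + 10*o + 7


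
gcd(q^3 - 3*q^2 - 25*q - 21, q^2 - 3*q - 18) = q + 3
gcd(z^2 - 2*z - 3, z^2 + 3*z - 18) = z - 3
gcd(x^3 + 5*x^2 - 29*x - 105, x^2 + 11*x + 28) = x + 7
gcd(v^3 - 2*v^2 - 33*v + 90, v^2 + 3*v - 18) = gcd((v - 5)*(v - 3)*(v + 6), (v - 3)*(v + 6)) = v^2 + 3*v - 18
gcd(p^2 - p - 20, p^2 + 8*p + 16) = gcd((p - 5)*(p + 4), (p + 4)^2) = p + 4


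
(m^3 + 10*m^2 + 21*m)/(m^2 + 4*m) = (m^2 + 10*m + 21)/(m + 4)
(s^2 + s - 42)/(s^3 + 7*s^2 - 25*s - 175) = (s - 6)/(s^2 - 25)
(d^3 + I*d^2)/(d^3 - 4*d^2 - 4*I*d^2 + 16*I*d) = d*(d + I)/(d^2 - 4*d - 4*I*d + 16*I)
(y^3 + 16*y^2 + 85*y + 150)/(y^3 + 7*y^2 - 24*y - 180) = (y^2 + 10*y + 25)/(y^2 + y - 30)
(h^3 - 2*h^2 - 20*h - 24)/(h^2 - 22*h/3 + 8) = 3*(h^2 + 4*h + 4)/(3*h - 4)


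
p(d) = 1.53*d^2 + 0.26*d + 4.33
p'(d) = 3.06*d + 0.26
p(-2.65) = 14.39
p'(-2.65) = -7.85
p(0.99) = 6.09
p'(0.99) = 3.29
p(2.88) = 17.77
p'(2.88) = 9.07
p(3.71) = 26.35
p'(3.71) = 11.61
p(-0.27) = 4.37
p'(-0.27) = -0.57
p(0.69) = 5.24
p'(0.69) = 2.37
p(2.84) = 17.41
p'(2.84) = 8.95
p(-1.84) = 9.03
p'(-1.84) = -5.37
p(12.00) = 227.77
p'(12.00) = 36.98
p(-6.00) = 57.85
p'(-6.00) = -18.10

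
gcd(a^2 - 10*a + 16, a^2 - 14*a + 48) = a - 8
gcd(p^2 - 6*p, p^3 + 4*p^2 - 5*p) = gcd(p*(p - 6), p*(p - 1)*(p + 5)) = p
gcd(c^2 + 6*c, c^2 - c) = c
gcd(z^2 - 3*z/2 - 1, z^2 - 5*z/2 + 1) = z - 2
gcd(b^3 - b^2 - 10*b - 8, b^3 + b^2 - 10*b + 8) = 1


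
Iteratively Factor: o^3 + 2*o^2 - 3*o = (o - 1)*(o^2 + 3*o) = o*(o - 1)*(o + 3)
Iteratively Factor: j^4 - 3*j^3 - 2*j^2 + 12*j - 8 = (j - 1)*(j^3 - 2*j^2 - 4*j + 8) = (j - 2)*(j - 1)*(j^2 - 4) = (j - 2)^2*(j - 1)*(j + 2)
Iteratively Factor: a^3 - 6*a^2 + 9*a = (a)*(a^2 - 6*a + 9) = a*(a - 3)*(a - 3)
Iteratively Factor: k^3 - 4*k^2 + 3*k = (k - 1)*(k^2 - 3*k) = k*(k - 1)*(k - 3)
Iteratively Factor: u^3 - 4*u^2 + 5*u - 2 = (u - 2)*(u^2 - 2*u + 1) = (u - 2)*(u - 1)*(u - 1)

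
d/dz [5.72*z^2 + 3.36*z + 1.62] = 11.44*z + 3.36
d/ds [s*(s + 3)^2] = 3*(s + 1)*(s + 3)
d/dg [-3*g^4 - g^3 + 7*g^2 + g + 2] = -12*g^3 - 3*g^2 + 14*g + 1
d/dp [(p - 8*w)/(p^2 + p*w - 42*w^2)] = (p^2 + p*w - 42*w^2 - (p - 8*w)*(2*p + w))/(p^2 + p*w - 42*w^2)^2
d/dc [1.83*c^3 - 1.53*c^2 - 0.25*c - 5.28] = 5.49*c^2 - 3.06*c - 0.25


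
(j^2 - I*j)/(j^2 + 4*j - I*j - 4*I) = j/(j + 4)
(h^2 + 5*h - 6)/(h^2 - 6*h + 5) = (h + 6)/(h - 5)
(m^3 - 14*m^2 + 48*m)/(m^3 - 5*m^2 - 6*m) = (m - 8)/(m + 1)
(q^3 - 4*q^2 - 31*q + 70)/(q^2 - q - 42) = (q^2 + 3*q - 10)/(q + 6)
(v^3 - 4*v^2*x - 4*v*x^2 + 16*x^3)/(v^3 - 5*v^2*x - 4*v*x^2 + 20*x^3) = (-v + 4*x)/(-v + 5*x)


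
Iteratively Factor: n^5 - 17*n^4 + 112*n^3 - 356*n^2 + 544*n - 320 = (n - 2)*(n^4 - 15*n^3 + 82*n^2 - 192*n + 160) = (n - 5)*(n - 2)*(n^3 - 10*n^2 + 32*n - 32) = (n - 5)*(n - 4)*(n - 2)*(n^2 - 6*n + 8) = (n - 5)*(n - 4)*(n - 2)^2*(n - 4)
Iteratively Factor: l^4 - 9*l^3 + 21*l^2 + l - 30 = (l - 5)*(l^3 - 4*l^2 + l + 6) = (l - 5)*(l - 3)*(l^2 - l - 2) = (l - 5)*(l - 3)*(l - 2)*(l + 1)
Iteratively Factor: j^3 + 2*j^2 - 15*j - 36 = (j + 3)*(j^2 - j - 12) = (j + 3)^2*(j - 4)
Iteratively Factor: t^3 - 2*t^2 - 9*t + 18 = (t - 3)*(t^2 + t - 6) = (t - 3)*(t + 3)*(t - 2)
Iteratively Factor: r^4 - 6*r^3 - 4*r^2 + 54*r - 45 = (r - 1)*(r^3 - 5*r^2 - 9*r + 45) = (r - 5)*(r - 1)*(r^2 - 9) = (r - 5)*(r - 3)*(r - 1)*(r + 3)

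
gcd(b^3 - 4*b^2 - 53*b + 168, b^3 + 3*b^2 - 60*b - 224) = b^2 - b - 56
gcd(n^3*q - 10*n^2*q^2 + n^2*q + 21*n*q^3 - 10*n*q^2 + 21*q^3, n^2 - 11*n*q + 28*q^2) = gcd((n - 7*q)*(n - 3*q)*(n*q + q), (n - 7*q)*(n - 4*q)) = -n + 7*q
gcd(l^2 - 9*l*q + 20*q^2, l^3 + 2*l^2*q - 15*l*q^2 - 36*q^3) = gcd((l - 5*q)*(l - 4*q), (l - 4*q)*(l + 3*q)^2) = -l + 4*q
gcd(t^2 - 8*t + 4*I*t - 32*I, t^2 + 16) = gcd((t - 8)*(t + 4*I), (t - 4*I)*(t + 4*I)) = t + 4*I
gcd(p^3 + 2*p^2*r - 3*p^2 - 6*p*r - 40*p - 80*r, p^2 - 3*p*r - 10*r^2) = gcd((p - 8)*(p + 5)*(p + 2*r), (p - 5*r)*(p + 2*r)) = p + 2*r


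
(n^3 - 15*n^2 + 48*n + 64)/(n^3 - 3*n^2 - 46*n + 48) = (n^2 - 7*n - 8)/(n^2 + 5*n - 6)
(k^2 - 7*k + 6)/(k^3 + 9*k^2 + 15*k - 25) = (k - 6)/(k^2 + 10*k + 25)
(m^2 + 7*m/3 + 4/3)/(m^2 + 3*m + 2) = (m + 4/3)/(m + 2)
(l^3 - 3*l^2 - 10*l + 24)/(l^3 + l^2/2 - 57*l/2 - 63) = 2*(l^2 - 6*l + 8)/(2*l^2 - 5*l - 42)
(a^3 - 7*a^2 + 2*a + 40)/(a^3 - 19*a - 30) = (a - 4)/(a + 3)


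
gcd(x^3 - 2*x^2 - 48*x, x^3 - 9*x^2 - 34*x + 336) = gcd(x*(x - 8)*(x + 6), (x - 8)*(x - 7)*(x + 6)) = x^2 - 2*x - 48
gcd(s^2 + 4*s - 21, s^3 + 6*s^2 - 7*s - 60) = s - 3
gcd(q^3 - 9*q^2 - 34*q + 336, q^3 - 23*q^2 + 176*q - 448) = q^2 - 15*q + 56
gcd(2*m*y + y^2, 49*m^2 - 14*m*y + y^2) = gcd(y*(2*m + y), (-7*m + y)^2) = 1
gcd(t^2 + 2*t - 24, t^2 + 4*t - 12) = t + 6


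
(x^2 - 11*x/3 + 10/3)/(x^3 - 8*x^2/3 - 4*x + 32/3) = (3*x - 5)/(3*x^2 - 2*x - 16)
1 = 1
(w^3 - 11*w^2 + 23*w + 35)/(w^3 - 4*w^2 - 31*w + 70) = (w^2 - 4*w - 5)/(w^2 + 3*w - 10)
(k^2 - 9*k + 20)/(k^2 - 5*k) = (k - 4)/k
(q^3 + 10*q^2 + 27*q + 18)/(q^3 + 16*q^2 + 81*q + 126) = (q + 1)/(q + 7)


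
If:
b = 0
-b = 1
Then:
No Solution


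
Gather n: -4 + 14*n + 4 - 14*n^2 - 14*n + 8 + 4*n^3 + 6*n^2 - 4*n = 4*n^3 - 8*n^2 - 4*n + 8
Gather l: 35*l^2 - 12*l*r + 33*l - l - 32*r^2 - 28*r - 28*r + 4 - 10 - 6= 35*l^2 + l*(32 - 12*r) - 32*r^2 - 56*r - 12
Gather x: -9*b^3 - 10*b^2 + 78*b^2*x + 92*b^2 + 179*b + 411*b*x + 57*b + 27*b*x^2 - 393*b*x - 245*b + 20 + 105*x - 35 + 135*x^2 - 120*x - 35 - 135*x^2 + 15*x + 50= -9*b^3 + 82*b^2 + 27*b*x^2 - 9*b + x*(78*b^2 + 18*b)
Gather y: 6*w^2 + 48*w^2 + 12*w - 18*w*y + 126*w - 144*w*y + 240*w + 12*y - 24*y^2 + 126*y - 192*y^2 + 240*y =54*w^2 + 378*w - 216*y^2 + y*(378 - 162*w)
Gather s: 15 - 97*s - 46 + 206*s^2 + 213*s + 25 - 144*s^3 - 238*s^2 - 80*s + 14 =-144*s^3 - 32*s^2 + 36*s + 8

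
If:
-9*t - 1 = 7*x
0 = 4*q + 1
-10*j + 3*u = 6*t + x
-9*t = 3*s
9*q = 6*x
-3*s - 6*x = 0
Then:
No Solution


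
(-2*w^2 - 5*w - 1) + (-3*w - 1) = -2*w^2 - 8*w - 2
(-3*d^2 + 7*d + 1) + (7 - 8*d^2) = -11*d^2 + 7*d + 8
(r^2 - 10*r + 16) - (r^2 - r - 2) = 18 - 9*r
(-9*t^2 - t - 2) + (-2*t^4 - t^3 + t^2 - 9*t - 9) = -2*t^4 - t^3 - 8*t^2 - 10*t - 11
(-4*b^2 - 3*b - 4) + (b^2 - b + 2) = -3*b^2 - 4*b - 2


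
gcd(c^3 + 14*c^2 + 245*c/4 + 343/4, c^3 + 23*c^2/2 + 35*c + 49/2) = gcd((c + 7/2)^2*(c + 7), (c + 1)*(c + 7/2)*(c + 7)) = c^2 + 21*c/2 + 49/2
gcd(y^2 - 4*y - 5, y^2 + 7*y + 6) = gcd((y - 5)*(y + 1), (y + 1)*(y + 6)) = y + 1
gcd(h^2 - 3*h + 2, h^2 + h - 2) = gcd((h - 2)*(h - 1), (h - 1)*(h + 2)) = h - 1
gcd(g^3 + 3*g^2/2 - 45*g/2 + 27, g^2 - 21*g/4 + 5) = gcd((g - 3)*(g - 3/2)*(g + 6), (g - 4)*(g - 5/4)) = 1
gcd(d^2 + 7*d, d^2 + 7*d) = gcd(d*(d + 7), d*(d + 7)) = d^2 + 7*d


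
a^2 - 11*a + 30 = (a - 6)*(a - 5)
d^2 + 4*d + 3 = (d + 1)*(d + 3)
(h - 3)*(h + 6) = h^2 + 3*h - 18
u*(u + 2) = u^2 + 2*u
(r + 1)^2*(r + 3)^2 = r^4 + 8*r^3 + 22*r^2 + 24*r + 9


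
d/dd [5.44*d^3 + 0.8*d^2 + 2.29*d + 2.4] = 16.32*d^2 + 1.6*d + 2.29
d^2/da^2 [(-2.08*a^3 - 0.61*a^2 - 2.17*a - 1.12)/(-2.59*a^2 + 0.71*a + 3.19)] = (-1.77635683940025e-15*a^4 + 67.824004*a^3 + 103.58367*a^2 + 222.212862*a + 22.221464)/(17.373979*a^6 - 14.288253*a^5 - 60.27966*a^4 + 34.838635*a^3 + 74.24406*a^2 - 21.675093*a - 32.461759)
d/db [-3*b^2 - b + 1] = -6*b - 1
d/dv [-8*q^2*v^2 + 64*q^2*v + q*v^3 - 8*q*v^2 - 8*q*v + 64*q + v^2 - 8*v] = -16*q^2*v + 64*q^2 + 3*q*v^2 - 16*q*v - 8*q + 2*v - 8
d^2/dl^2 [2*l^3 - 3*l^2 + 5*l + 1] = 12*l - 6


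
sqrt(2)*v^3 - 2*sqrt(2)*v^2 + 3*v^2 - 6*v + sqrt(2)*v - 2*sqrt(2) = (v - 2)*(v + sqrt(2))*(sqrt(2)*v + 1)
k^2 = k^2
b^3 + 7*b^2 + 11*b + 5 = (b + 1)^2*(b + 5)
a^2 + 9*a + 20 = (a + 4)*(a + 5)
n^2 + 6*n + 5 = (n + 1)*(n + 5)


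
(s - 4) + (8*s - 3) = 9*s - 7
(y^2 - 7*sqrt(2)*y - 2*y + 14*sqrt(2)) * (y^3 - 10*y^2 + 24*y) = y^5 - 12*y^4 - 7*sqrt(2)*y^4 + 44*y^3 + 84*sqrt(2)*y^3 - 308*sqrt(2)*y^2 - 48*y^2 + 336*sqrt(2)*y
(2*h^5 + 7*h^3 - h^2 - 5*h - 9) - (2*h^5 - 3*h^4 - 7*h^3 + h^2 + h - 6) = 3*h^4 + 14*h^3 - 2*h^2 - 6*h - 3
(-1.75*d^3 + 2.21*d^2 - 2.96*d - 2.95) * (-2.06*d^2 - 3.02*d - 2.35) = 3.605*d^5 + 0.7324*d^4 + 3.5359*d^3 + 9.8227*d^2 + 15.865*d + 6.9325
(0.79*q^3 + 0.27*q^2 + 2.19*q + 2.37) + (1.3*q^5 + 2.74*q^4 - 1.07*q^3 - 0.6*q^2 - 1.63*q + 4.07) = 1.3*q^5 + 2.74*q^4 - 0.28*q^3 - 0.33*q^2 + 0.56*q + 6.44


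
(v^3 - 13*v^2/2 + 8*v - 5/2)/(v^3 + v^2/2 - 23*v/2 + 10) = (2*v^2 - 11*v + 5)/(2*v^2 + 3*v - 20)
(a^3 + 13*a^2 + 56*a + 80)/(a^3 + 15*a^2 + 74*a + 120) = (a + 4)/(a + 6)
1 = 1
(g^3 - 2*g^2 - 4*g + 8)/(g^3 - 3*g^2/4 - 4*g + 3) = 4*(g - 2)/(4*g - 3)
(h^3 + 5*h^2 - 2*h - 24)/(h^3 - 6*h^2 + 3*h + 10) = (h^2 + 7*h + 12)/(h^2 - 4*h - 5)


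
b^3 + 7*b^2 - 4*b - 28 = (b - 2)*(b + 2)*(b + 7)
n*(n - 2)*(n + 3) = n^3 + n^2 - 6*n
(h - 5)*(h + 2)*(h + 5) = h^3 + 2*h^2 - 25*h - 50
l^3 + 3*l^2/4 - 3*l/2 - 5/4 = (l - 5/4)*(l + 1)^2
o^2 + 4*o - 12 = (o - 2)*(o + 6)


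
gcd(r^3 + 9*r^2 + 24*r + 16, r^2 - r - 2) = r + 1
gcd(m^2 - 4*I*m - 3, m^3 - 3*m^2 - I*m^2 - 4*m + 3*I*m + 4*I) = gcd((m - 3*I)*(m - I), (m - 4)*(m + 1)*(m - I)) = m - I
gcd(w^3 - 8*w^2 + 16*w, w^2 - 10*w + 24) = w - 4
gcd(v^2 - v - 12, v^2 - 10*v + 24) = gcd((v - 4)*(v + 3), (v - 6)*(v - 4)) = v - 4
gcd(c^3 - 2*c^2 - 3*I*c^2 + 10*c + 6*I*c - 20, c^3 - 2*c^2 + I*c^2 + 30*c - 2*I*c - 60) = c^2 + c*(-2 - 5*I) + 10*I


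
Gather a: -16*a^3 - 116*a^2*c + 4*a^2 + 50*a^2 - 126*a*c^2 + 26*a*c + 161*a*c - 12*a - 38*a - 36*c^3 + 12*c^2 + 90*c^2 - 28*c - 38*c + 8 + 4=-16*a^3 + a^2*(54 - 116*c) + a*(-126*c^2 + 187*c - 50) - 36*c^3 + 102*c^2 - 66*c + 12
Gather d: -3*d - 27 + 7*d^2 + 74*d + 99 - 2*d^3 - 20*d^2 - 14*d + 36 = -2*d^3 - 13*d^2 + 57*d + 108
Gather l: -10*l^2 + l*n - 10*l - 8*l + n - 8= -10*l^2 + l*(n - 18) + n - 8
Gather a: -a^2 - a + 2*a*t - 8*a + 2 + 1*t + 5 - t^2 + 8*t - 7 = -a^2 + a*(2*t - 9) - t^2 + 9*t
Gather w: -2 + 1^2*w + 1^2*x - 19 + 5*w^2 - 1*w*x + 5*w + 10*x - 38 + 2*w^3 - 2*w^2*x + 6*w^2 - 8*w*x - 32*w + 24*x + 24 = 2*w^3 + w^2*(11 - 2*x) + w*(-9*x - 26) + 35*x - 35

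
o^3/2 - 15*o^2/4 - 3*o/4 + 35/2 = (o/2 + 1)*(o - 7)*(o - 5/2)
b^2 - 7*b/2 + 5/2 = (b - 5/2)*(b - 1)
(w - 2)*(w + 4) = w^2 + 2*w - 8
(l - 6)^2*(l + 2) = l^3 - 10*l^2 + 12*l + 72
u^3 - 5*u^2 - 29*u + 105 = (u - 7)*(u - 3)*(u + 5)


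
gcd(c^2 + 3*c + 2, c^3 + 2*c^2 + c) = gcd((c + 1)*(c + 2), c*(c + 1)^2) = c + 1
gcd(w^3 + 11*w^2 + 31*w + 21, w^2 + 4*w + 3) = w^2 + 4*w + 3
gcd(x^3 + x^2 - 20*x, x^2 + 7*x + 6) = 1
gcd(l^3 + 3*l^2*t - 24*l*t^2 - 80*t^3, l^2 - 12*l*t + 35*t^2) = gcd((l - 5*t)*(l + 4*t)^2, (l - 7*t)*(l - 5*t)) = -l + 5*t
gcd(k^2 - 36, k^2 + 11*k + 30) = k + 6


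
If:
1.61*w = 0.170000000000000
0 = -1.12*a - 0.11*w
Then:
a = -0.01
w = 0.11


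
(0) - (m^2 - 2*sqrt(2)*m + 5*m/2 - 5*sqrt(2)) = -m^2 - 5*m/2 + 2*sqrt(2)*m + 5*sqrt(2)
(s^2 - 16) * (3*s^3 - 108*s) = 3*s^5 - 156*s^3 + 1728*s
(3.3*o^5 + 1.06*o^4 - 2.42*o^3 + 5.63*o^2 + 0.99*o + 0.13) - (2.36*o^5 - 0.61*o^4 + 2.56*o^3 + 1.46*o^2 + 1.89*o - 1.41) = 0.94*o^5 + 1.67*o^4 - 4.98*o^3 + 4.17*o^2 - 0.9*o + 1.54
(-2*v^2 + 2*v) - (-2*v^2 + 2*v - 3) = 3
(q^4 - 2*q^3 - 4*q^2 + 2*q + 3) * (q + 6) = q^5 + 4*q^4 - 16*q^3 - 22*q^2 + 15*q + 18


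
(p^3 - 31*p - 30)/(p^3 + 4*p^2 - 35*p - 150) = (p + 1)/(p + 5)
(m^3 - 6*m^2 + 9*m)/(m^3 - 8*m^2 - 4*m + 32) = m*(m^2 - 6*m + 9)/(m^3 - 8*m^2 - 4*m + 32)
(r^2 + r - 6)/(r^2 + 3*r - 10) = (r + 3)/(r + 5)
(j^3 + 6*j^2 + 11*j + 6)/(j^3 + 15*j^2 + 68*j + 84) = (j^2 + 4*j + 3)/(j^2 + 13*j + 42)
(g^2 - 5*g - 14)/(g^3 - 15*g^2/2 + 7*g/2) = 2*(g + 2)/(g*(2*g - 1))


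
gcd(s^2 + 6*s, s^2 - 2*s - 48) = s + 6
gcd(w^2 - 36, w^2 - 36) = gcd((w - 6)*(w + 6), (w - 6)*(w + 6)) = w^2 - 36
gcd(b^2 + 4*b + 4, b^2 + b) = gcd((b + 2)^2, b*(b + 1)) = 1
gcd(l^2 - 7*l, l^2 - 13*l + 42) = l - 7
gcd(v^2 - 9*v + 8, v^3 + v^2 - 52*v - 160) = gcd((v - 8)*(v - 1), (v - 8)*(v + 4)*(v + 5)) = v - 8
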